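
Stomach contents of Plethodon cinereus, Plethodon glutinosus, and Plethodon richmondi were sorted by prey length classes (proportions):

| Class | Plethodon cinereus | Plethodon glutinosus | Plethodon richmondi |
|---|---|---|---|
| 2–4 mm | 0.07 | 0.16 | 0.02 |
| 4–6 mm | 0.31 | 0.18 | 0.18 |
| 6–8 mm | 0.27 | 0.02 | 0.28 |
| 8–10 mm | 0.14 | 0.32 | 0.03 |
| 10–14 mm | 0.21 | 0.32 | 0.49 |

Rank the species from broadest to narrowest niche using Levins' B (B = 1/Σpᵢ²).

Σp_cineᵢ² = 0.07² + 0.31² + 0.27² + 0.14² + 0.21² = 0.0049 + 0.0961 + 0.0729 + 0.0196 + 0.0441 = 0.2376
B_cine = 1 / 0.2376 = 4.2088
Σp_glutᵢ² = 0.16² + 0.18² + 0.02² + 0.32² + 0.32² = 0.0256 + 0.0324 + 0.0004 + 0.1024 + 0.1024 = 0.2632
B_glut = 1 / 0.2632 = 3.7994
Σp_richᵢ² = 0.02² + 0.18² + 0.28² + 0.03² + 0.49² = 0.0004 + 0.0324 + 0.0784 + 0.0009 + 0.2401 = 0.3522
B_rich = 1 / 0.3522 = 2.8393
Ranking by B (broadest → narrowest): Plethodon cinereus (4.21) > Plethodon glutinosus (3.80) > Plethodon richmondi (2.84)

Plethodon cinereus > Plethodon glutinosus > Plethodon richmondi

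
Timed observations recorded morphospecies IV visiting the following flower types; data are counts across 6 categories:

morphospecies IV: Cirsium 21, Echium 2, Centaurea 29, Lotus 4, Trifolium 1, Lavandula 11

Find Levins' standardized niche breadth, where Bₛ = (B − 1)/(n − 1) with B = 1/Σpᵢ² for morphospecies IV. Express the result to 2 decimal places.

0.45

Proportions for morphospecies IV (n=68): 21/68=0.3088, 2/68=0.0294, 29/68=0.4265, 4/68=0.0588, 1/68=0.0147, 11/68=0.1618
Σpᵢ² = 0.3088² + 0.0294² + 0.4265² + 0.0588² + 0.0147² + 0.1618² = 0.095357 + 0.000864 + 0.181902 + 0.003457 + 0.000216 + 0.026179 = 0.307975
B = 1 / 0.307975 = 3.2470
Bₛ = (B − 1)/(n − 1) = (3.2470 − 1)/(6 − 1) = 2.2470/5 = 0.4494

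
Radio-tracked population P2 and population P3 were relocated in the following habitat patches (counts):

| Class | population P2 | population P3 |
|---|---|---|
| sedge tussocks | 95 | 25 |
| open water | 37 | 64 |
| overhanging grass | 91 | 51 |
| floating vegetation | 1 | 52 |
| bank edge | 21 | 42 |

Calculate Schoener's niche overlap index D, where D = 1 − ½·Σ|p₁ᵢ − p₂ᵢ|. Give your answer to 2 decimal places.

Proportions for population P2 (n=245): 95/245=0.3878, 37/245=0.1510, 91/245=0.3714, 1/245=0.0041, 21/245=0.0857
Proportions for population P3 (n=234): 25/234=0.1068, 64/234=0.2735, 51/234=0.2179, 52/234=0.2222, 42/234=0.1795
Σ|p₁ᵢ − p₂ᵢ| = 0.2810 + 0.1225 + 0.1535 + 0.2181 + 0.0938 = 0.8689
D = 1 − ½ × 0.8689 = 1 − 0.43445 = 0.56555

0.57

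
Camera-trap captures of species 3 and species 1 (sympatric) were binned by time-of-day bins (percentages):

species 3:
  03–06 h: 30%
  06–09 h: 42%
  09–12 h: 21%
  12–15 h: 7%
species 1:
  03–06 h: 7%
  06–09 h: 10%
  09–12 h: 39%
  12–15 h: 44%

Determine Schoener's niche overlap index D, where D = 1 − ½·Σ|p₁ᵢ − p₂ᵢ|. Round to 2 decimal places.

0.45

Convert percentages to proportions (divide by 100).
Σ|p₁ᵢ − p₂ᵢ| = 0.23 + 0.32 + 0.18 + 0.37 = 1.10
D = 1 − ½ × 1.10 = 1 − 0.550 = 0.4500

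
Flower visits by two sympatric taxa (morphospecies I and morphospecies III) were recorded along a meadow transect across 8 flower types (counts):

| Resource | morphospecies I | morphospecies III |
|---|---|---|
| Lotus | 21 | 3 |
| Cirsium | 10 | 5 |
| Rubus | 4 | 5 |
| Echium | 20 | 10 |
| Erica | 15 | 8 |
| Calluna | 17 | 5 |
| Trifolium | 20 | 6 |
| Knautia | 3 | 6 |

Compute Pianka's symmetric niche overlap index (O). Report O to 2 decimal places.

Proportions for morphospecies I (n=110): 21/110=0.1909, 10/110=0.0909, 4/110=0.0364, 20/110=0.1818, 15/110=0.1364, 17/110=0.1545, 20/110=0.1818, 3/110=0.0273
Proportions for morphospecies III (n=48): 3/48=0.0625, 5/48=0.1042, 5/48=0.1042, 10/48=0.2083, 8/48=0.1667, 5/48=0.1042, 6/48=0.1250, 6/48=0.1250
Σ p₁ᵢp₂ᵢ = 0.011931 + 0.009472 + 0.003793 + 0.037869 + 0.022738 + 0.016099 + 0.022725 + 0.003413 = 0.128040
Σp_1ᵢ² = 0.1909² + 0.0909² + 0.0364² + 0.1818² + 0.1364² + 0.1545² + 0.1818² + 0.0273² = 0.036443 + 0.008263 + 0.001325 + 0.033051 + 0.018605 + 0.023870 + 0.033051 + 0.000745 = 0.155353
Σp_2ᵢ² = 0.0625² + 0.1042² + 0.1042² + 0.2083² + 0.1667² + 0.1042² + 0.1250² + 0.1250² = 0.003906 + 0.010858 + 0.010858 + 0.043389 + 0.027789 + 0.010858 + 0.015625 + 0.015625 = 0.138908
O = 0.128040 / √(0.155353 × 0.138908) = 0.128040 / 0.1469006 = 0.8716

0.87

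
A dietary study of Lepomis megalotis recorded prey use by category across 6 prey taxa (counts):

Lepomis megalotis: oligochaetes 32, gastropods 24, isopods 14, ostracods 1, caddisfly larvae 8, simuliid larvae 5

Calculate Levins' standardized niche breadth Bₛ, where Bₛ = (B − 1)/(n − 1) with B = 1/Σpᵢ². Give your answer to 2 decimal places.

Proportions for Lepomis megalotis (n=84): 32/84=0.3810, 24/84=0.2857, 14/84=0.1667, 1/84=0.0119, 8/84=0.0952, 5/84=0.0595
Σpᵢ² = 0.3810² + 0.2857² + 0.1667² + 0.0119² + 0.0952² + 0.0595² = 0.145161 + 0.081624 + 0.027789 + 0.000142 + 0.009063 + 0.003540 = 0.267319
B = 1 / 0.267319 = 3.7408
Bₛ = (B − 1)/(n − 1) = (3.7408 − 1)/(6 − 1) = 2.7408/5 = 0.5482

0.55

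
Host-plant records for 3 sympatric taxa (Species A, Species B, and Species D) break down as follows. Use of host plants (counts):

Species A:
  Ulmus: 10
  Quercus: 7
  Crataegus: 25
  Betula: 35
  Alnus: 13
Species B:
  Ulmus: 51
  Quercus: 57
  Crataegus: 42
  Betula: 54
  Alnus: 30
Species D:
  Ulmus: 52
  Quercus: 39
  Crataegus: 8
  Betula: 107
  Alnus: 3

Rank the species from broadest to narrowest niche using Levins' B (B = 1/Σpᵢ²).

Species B > Species A > Species D

Proportions for Species A (n=90): 10/90=0.1111, 7/90=0.0778, 25/90=0.2778, 35/90=0.3889, 13/90=0.1444
Proportions for Species B (n=234): 51/234=0.2179, 57/234=0.2436, 42/234=0.1795, 54/234=0.2308, 30/234=0.1282
Proportions for Species D (n=209): 52/209=0.2488, 39/209=0.1866, 8/209=0.0383, 107/209=0.5120, 3/209=0.0144
Σp_Aᵢ² = 0.1111² + 0.0778² + 0.2778² + 0.3889² + 0.1444² = 0.012343 + 0.006053 + 0.077173 + 0.151243 + 0.020851 = 0.267663
B_A = 1 / 0.267663 = 3.7360
Σp_Bᵢ² = 0.2179² + 0.2436² + 0.1795² + 0.2308² + 0.1282² = 0.047480 + 0.059341 + 0.032220 + 0.053269 + 0.016435 = 0.208745
B_B = 1 / 0.208745 = 4.7905
Σp_Dᵢ² = 0.2488² + 0.1866² + 0.0383² + 0.5120² + 0.0144² = 0.061901 + 0.034820 + 0.001467 + 0.262144 + 0.000207 = 0.360539
B_D = 1 / 0.360539 = 2.7736
Ranking by B (broadest → narrowest): Species B (4.79) > Species A (3.74) > Species D (2.77)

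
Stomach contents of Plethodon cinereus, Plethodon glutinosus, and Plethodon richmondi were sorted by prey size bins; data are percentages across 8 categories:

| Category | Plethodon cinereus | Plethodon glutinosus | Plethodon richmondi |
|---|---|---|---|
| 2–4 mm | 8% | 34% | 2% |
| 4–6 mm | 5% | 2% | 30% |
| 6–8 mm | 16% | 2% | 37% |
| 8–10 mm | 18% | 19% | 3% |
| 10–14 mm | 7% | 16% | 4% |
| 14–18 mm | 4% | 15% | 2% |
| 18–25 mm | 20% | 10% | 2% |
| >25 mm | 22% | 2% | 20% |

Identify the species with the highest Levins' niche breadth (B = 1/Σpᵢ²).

Convert percentages to proportions (divide by 100).
Σp_cineᵢ² = 0.08² + 0.05² + 0.16² + 0.18² + 0.07² + 0.04² + 0.20² + 0.22² = 0.0064 + 0.0025 + 0.0256 + 0.0324 + 0.0049 + 0.0016 + 0.0400 + 0.0484 = 0.1618
B_cine = 1 / 0.1618 = 6.1805
Σp_glutᵢ² = 0.34² + 0.02² + 0.02² + 0.19² + 0.16² + 0.15² + 0.10² + 0.02² = 0.1156 + 0.0004 + 0.0004 + 0.0361 + 0.0256 + 0.0225 + 0.0100 + 0.0004 = 0.2110
B_glut = 1 / 0.2110 = 4.7393
Σp_richᵢ² = 0.02² + 0.30² + 0.37² + 0.03² + 0.04² + 0.02² + 0.02² + 0.20² = 0.0004 + 0.0900 + 0.1369 + 0.0009 + 0.0016 + 0.0004 + 0.0004 + 0.0400 = 0.2706
B_rich = 1 / 0.2706 = 3.6955
Highest B → broadest niche (most generalist): Plethodon cinereus (B = 6.18).

Plethodon cinereus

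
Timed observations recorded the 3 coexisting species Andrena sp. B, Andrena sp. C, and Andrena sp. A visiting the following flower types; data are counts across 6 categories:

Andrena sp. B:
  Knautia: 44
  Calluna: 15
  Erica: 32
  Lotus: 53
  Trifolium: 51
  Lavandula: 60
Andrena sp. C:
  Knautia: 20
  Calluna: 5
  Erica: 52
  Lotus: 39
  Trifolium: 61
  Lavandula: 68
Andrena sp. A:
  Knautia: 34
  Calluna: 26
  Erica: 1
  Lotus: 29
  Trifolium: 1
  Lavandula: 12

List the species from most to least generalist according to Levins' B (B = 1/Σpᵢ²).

Proportions for Andrena sp. B (n=255): 44/255=0.1725, 15/255=0.0588, 32/255=0.1255, 53/255=0.2078, 51/255=0.2000, 60/255=0.2353
Proportions for Andrena sp. C (n=245): 20/245=0.0816, 5/245=0.0204, 52/245=0.2122, 39/245=0.1592, 61/245=0.2490, 68/245=0.2776
Proportions for Andrena sp. A (n=103): 34/103=0.3301, 26/103=0.2524, 1/103=0.0097, 29/103=0.2816, 1/103=0.0097, 12/103=0.1165
Σp_Bᵢ² = 0.1725² + 0.0588² + 0.1255² + 0.2078² + 0.2000² + 0.2353² = 0.029756 + 0.003457 + 0.015750 + 0.043181 + 0.040000 + 0.055366 = 0.187510
B_B = 1 / 0.187510 = 5.3330
Σp_Cᵢ² = 0.0816² + 0.0204² + 0.2122² + 0.1592² + 0.2490² + 0.2776² = 0.006659 + 0.000416 + 0.045029 + 0.025345 + 0.062001 + 0.077062 = 0.216512
B_C = 1 / 0.216512 = 4.6187
Σp_Aᵢ² = 0.3301² + 0.2524² + 0.0097² + 0.2816² + 0.0097² + 0.1165² = 0.108966 + 0.063706 + 0.000094 + 0.079299 + 0.000094 + 0.013572 = 0.265731
B_A = 1 / 0.265731 = 3.7632
Ranking by B (broadest → narrowest): Andrena sp. B (5.33) > Andrena sp. C (4.62) > Andrena sp. A (3.76)

Andrena sp. B > Andrena sp. C > Andrena sp. A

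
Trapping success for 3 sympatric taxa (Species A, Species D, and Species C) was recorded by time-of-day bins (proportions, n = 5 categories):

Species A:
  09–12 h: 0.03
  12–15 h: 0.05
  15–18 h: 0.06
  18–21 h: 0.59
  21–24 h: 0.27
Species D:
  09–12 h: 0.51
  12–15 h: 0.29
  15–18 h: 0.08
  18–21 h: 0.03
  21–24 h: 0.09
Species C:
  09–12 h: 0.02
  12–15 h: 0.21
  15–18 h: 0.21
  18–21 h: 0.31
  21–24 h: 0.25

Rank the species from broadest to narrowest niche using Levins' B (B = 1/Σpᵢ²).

Σp_Aᵢ² = 0.03² + 0.05² + 0.06² + 0.59² + 0.27² = 0.0009 + 0.0025 + 0.0036 + 0.3481 + 0.0729 = 0.4280
B_A = 1 / 0.4280 = 2.3364
Σp_Dᵢ² = 0.51² + 0.29² + 0.08² + 0.03² + 0.09² = 0.2601 + 0.0841 + 0.0064 + 0.0009 + 0.0081 = 0.3596
B_D = 1 / 0.3596 = 2.7809
Σp_Cᵢ² = 0.02² + 0.21² + 0.21² + 0.31² + 0.25² = 0.0004 + 0.0441 + 0.0441 + 0.0961 + 0.0625 = 0.2472
B_C = 1 / 0.2472 = 4.0453
Ranking by B (broadest → narrowest): Species C (4.05) > Species D (2.78) > Species A (2.34)

Species C > Species D > Species A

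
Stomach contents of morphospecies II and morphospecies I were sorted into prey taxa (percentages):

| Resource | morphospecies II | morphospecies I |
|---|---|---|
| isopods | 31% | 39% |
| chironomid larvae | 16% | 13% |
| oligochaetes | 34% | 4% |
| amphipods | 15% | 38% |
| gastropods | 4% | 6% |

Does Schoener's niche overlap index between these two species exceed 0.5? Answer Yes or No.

Yes

Convert percentages to proportions (divide by 100).
Σ|p₁ᵢ − p₂ᵢ| = 0.08 + 0.03 + 0.30 + 0.23 + 0.02 = 0.66
D = 1 − ½ × 0.66 = 1 − 0.330 = 0.6700
D = 0.6700 > 0.5 → Yes.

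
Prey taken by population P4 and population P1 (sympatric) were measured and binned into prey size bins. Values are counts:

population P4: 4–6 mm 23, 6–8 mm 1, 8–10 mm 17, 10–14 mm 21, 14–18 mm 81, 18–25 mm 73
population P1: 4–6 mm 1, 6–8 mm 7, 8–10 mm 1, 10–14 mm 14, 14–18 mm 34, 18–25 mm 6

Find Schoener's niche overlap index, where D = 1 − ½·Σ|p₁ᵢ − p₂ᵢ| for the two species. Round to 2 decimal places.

0.60

Proportions for population P4 (n=216): 23/216=0.1065, 1/216=0.0046, 17/216=0.0787, 21/216=0.0972, 81/216=0.3750, 73/216=0.3380
Proportions for population P1 (n=63): 1/63=0.0159, 7/63=0.1111, 1/63=0.0159, 14/63=0.2222, 34/63=0.5397, 6/63=0.0952
Σ|p₁ᵢ − p₂ᵢ| = 0.0906 + 0.1065 + 0.0628 + 0.1250 + 0.1647 + 0.2428 = 0.7924
D = 1 − ½ × 0.7924 = 1 − 0.39620 = 0.60380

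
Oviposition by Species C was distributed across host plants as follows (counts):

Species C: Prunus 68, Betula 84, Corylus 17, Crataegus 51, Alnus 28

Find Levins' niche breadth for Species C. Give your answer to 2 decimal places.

Proportions for Species C (n=248): 68/248=0.2742, 84/248=0.3387, 17/248=0.0685, 51/248=0.2056, 28/248=0.1129
Σpᵢ² = 0.2742² + 0.3387² + 0.0685² + 0.2056² + 0.1129² = 0.075186 + 0.114718 + 0.004692 + 0.042271 + 0.012746 = 0.249613
B = 1 / 0.249613 = 4.0062

4.01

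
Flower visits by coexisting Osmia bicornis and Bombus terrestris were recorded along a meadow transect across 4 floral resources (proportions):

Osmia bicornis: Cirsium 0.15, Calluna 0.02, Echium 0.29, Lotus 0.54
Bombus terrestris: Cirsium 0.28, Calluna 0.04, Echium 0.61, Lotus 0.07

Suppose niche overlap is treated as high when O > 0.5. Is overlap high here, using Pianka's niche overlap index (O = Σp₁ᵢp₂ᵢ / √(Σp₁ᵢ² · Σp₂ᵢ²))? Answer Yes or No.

Yes

Σ p₁ᵢp₂ᵢ = 0.0420 + 0.0008 + 0.1769 + 0.0378 = 0.2575
Σp_1ᵢ² = 0.15² + 0.02² + 0.29² + 0.54² = 0.0225 + 0.0004 + 0.0841 + 0.2916 = 0.3986
Σp_2ᵢ² = 0.28² + 0.04² + 0.61² + 0.07² = 0.0784 + 0.0016 + 0.3721 + 0.0049 = 0.4570
O = 0.2575 / √(0.3986 × 0.4570) = 0.2575 / 0.42680 = 0.6033
O = 0.6033 > 0.5 → Yes.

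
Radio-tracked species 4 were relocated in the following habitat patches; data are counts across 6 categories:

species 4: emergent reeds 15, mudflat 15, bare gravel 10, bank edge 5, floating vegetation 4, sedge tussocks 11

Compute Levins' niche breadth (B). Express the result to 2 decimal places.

Proportions for species 4 (n=60): 15/60=0.2500, 15/60=0.2500, 10/60=0.1667, 5/60=0.0833, 4/60=0.0667, 11/60=0.1833
Σpᵢ² = 0.2500² + 0.2500² + 0.1667² + 0.0833² + 0.0667² + 0.1833² = 0.062500 + 0.062500 + 0.027789 + 0.006939 + 0.004449 + 0.033599 = 0.197776
B = 1 / 0.197776 = 5.0562

5.06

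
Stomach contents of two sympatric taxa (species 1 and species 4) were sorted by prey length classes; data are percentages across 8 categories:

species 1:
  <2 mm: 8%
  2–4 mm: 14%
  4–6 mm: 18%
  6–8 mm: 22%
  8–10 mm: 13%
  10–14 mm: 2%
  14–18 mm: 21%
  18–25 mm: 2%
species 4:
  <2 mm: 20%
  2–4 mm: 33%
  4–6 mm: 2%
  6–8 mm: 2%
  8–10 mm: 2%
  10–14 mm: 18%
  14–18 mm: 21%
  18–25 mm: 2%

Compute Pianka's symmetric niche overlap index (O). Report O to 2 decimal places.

0.62

Convert percentages to proportions (divide by 100).
Σ p₁ᵢp₂ᵢ = 0.0160 + 0.0462 + 0.0036 + 0.0044 + 0.0026 + 0.0036 + 0.0441 + 0.0004 = 0.1209
Σp_1ᵢ² = 0.08² + 0.14² + 0.18² + 0.22² + 0.13² + 0.02² + 0.21² + 0.02² = 0.0064 + 0.0196 + 0.0324 + 0.0484 + 0.0169 + 0.0004 + 0.0441 + 0.0004 = 0.1686
Σp_2ᵢ² = 0.20² + 0.33² + 0.02² + 0.02² + 0.02² + 0.18² + 0.21² + 0.02² = 0.0400 + 0.1089 + 0.0004 + 0.0004 + 0.0004 + 0.0324 + 0.0441 + 0.0004 = 0.2270
O = 0.1209 / √(0.1686 × 0.2270) = 0.1209 / 0.19563 = 0.6180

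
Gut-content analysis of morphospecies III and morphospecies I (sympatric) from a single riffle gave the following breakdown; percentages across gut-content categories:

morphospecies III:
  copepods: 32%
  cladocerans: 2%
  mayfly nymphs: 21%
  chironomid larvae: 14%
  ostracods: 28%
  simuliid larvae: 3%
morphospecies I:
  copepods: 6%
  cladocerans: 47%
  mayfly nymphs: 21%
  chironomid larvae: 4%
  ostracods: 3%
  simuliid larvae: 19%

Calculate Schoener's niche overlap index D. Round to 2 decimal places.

0.39

Convert percentages to proportions (divide by 100).
Σ|p₁ᵢ − p₂ᵢ| = 0.26 + 0.45 + 0.00 + 0.10 + 0.25 + 0.16 = 1.22
D = 1 − ½ × 1.22 = 1 − 0.610 = 0.3900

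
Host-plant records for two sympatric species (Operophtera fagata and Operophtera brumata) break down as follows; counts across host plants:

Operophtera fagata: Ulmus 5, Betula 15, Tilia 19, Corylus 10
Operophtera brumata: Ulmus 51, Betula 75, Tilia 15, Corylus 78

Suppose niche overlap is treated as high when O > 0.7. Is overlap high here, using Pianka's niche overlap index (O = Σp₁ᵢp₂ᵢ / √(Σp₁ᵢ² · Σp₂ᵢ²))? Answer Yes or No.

Proportions for Operophtera fagata (n=49): 5/49=0.1020, 15/49=0.3061, 19/49=0.3878, 10/49=0.2041
Proportions for Operophtera brumata (n=219): 51/219=0.2329, 75/219=0.3425, 15/219=0.0685, 78/219=0.3562
Σ p₁ᵢp₂ᵢ = 0.023756 + 0.104839 + 0.026564 + 0.072700 = 0.227859
Σp_1ᵢ² = 0.1020² + 0.3061² + 0.3878² + 0.2041² = 0.010404 + 0.093697 + 0.150389 + 0.041657 = 0.296147
Σp_2ᵢ² = 0.2329² + 0.3425² + 0.0685² + 0.3562² = 0.054242 + 0.117306 + 0.004692 + 0.126878 = 0.303118
O = 0.227859 / √(0.296147 × 0.303118) = 0.227859 / 0.2996122 = 0.7605
O = 0.7605 > 0.7 → Yes.

Yes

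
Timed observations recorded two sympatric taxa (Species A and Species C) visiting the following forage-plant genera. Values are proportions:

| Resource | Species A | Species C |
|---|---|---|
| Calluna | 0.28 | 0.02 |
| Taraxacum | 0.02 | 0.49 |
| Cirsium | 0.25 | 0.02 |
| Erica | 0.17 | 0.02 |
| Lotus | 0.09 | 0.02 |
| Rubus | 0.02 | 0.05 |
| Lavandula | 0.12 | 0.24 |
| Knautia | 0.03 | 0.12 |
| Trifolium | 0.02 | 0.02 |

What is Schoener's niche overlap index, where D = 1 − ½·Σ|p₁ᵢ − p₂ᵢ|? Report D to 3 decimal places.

Σ|p₁ᵢ − p₂ᵢ| = 0.26 + 0.47 + 0.23 + 0.15 + 0.07 + 0.03 + 0.12 + 0.09 + 0.00 = 1.42
D = 1 − ½ × 1.42 = 1 − 0.710 = 0.29000

0.290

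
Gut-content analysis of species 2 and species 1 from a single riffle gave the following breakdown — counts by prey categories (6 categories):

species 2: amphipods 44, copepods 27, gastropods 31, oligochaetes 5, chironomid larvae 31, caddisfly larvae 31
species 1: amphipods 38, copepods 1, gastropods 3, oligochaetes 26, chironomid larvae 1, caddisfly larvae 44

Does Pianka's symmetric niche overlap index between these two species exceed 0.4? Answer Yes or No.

Yes

Proportions for species 2 (n=169): 44/169=0.2604, 27/169=0.1598, 31/169=0.1834, 5/169=0.0296, 31/169=0.1834, 31/169=0.1834
Proportions for species 1 (n=113): 38/113=0.3363, 1/113=0.0088, 3/113=0.0265, 26/113=0.2301, 1/113=0.0088, 44/113=0.3894
Σ p₁ᵢp₂ᵢ = 0.087573 + 0.001406 + 0.004860 + 0.006811 + 0.001614 + 0.071416 = 0.173680
Σp_1ᵢ² = 0.2604² + 0.1598² + 0.1834² + 0.0296² + 0.1834² + 0.1834² = 0.067808 + 0.025536 + 0.033636 + 0.000876 + 0.033636 + 0.033636 = 0.195128
Σp_2ᵢ² = 0.3363² + 0.0088² + 0.0265² + 0.2301² + 0.0088² + 0.3894² = 0.113098 + 0.000077 + 0.000702 + 0.052946 + 0.000077 + 0.151632 = 0.318532
O = 0.173680 / √(0.195128 × 0.318532) = 0.173680 / 0.2493081 = 0.6966
O = 0.6966 > 0.4 → Yes.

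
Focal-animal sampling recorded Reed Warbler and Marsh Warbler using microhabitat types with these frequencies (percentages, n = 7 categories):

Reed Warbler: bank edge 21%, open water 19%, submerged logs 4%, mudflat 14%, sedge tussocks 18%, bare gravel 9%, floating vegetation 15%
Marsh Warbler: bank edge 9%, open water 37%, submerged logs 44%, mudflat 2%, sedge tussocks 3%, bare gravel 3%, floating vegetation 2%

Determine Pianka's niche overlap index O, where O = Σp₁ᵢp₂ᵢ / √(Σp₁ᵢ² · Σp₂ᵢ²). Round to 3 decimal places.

Convert percentages to proportions (divide by 100).
Σ p₁ᵢp₂ᵢ = 0.0189 + 0.0703 + 0.0176 + 0.0028 + 0.0054 + 0.0027 + 0.0030 = 0.1207
Σp_1ᵢ² = 0.21² + 0.19² + 0.04² + 0.14² + 0.18² + 0.09² + 0.15² = 0.0441 + 0.0361 + 0.0016 + 0.0196 + 0.0324 + 0.0081 + 0.0225 = 0.1644
Σp_2ᵢ² = 0.09² + 0.37² + 0.44² + 0.02² + 0.03² + 0.03² + 0.02² = 0.0081 + 0.1369 + 0.1936 + 0.0004 + 0.0009 + 0.0009 + 0.0004 = 0.3412
O = 0.1207 / √(0.1644 × 0.3412) = 0.1207 / 0.236840 = 0.50963

0.510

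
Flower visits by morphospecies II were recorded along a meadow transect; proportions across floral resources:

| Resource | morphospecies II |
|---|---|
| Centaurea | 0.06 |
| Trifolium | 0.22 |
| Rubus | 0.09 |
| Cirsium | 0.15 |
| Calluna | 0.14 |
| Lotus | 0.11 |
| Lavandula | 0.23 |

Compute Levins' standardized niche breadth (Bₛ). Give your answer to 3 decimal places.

0.830

Σpᵢ² = 0.06² + 0.22² + 0.09² + 0.15² + 0.14² + 0.11² + 0.23² = 0.0036 + 0.0484 + 0.0081 + 0.0225 + 0.0196 + 0.0121 + 0.0529 = 0.1672
B = 1 / 0.1672 = 5.98086
Bₛ = (B − 1)/(n − 1) = (5.98086 − 1)/(7 − 1) = 4.98086/6 = 0.83014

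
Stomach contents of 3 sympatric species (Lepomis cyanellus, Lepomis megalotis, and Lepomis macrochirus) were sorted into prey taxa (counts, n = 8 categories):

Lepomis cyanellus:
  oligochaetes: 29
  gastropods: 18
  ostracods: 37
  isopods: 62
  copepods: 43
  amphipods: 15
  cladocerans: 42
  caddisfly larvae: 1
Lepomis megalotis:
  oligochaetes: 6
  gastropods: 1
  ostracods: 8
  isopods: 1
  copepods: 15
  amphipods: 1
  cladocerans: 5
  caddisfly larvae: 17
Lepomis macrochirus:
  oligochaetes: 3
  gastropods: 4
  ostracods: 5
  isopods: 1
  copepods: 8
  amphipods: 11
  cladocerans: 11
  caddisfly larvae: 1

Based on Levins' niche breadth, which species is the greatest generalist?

Lepomis cyanellus

Proportions for Lepomis cyanellus (n=247): 29/247=0.1174, 18/247=0.0729, 37/247=0.1498, 62/247=0.2510, 43/247=0.1741, 15/247=0.0607, 42/247=0.1700, 1/247=0.0040
Proportions for Lepomis megalotis (n=54): 6/54=0.1111, 1/54=0.0185, 8/54=0.1481, 1/54=0.0185, 15/54=0.2778, 1/54=0.0185, 5/54=0.0926, 17/54=0.3148
Proportions for Lepomis macrochirus (n=44): 3/44=0.0682, 4/44=0.0909, 5/44=0.1136, 1/44=0.0227, 8/44=0.1818, 11/44=0.2500, 11/44=0.2500, 1/44=0.0227
Σp_cyanᵢ² = 0.1174² + 0.0729² + 0.1498² + 0.2510² + 0.1741² + 0.0607² + 0.1700² + 0.0040² = 0.013783 + 0.005314 + 0.022440 + 0.063001 + 0.030311 + 0.003684 + 0.028900 + 0.000016 = 0.167449
B_cyan = 1 / 0.167449 = 5.9720
Σp_megaᵢ² = 0.1111² + 0.0185² + 0.1481² + 0.0185² + 0.2778² + 0.0185² + 0.0926² + 0.3148² = 0.012343 + 0.000342 + 0.021934 + 0.000342 + 0.077173 + 0.000342 + 0.008575 + 0.099099 = 0.220150
B_mega = 1 / 0.220150 = 4.5424
Σp_macrᵢ² = 0.0682² + 0.0909² + 0.1136² + 0.0227² + 0.1818² + 0.2500² + 0.2500² + 0.0227² = 0.004651 + 0.008263 + 0.012905 + 0.000515 + 0.033051 + 0.062500 + 0.062500 + 0.000515 = 0.184900
B_macr = 1 / 0.184900 = 5.4083
Highest B → broadest niche (most generalist): Lepomis cyanellus (B = 5.97).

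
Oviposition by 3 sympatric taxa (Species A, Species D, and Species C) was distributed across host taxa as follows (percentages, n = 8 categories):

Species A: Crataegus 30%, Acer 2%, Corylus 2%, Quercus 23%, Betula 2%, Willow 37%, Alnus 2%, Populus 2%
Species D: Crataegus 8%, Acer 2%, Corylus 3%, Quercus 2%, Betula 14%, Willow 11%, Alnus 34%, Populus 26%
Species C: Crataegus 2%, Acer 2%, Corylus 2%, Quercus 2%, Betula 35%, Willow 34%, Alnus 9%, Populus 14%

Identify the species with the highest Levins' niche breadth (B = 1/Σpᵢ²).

Convert percentages to proportions (divide by 100).
Σp_Aᵢ² = 0.30² + 0.02² + 0.02² + 0.23² + 0.02² + 0.37² + 0.02² + 0.02² = 0.0900 + 0.0004 + 0.0004 + 0.0529 + 0.0004 + 0.1369 + 0.0004 + 0.0004 = 0.2818
B_A = 1 / 0.2818 = 3.5486
Σp_Dᵢ² = 0.08² + 0.02² + 0.03² + 0.02² + 0.14² + 0.11² + 0.34² + 0.26² = 0.0064 + 0.0004 + 0.0009 + 0.0004 + 0.0196 + 0.0121 + 0.1156 + 0.0676 = 0.2230
B_D = 1 / 0.2230 = 4.4843
Σp_Cᵢ² = 0.02² + 0.02² + 0.02² + 0.02² + 0.35² + 0.34² + 0.09² + 0.14² = 0.0004 + 0.0004 + 0.0004 + 0.0004 + 0.1225 + 0.1156 + 0.0081 + 0.0196 = 0.2674
B_C = 1 / 0.2674 = 3.7397
Highest B → broadest niche (most generalist): Species D (B = 4.48).

Species D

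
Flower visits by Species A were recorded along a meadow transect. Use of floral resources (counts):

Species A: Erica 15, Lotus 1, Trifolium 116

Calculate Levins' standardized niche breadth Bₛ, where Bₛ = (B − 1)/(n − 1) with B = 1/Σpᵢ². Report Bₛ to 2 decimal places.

0.14

Proportions for Species A (n=132): 15/132=0.1136, 1/132=0.0076, 116/132=0.8788
Σpᵢ² = 0.1136² + 0.0076² + 0.8788² = 0.012905 + 0.000058 + 0.772289 = 0.785252
B = 1 / 0.785252 = 1.2735
Bₛ = (B − 1)/(n − 1) = (1.2735 − 1)/(3 − 1) = 0.2735/2 = 0.1368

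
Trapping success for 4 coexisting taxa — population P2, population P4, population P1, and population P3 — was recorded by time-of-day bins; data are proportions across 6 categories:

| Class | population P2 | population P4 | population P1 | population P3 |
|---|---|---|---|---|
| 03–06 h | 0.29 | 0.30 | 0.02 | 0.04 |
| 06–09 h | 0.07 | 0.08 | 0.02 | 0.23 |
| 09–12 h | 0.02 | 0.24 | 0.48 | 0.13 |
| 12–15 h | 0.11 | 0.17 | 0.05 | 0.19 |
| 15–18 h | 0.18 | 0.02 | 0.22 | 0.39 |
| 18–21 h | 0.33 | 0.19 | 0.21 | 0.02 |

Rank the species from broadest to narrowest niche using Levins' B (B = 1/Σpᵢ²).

Σp_P2ᵢ² = 0.29² + 0.07² + 0.02² + 0.11² + 0.18² + 0.33² = 0.0841 + 0.0049 + 0.0004 + 0.0121 + 0.0324 + 0.1089 = 0.2428
B_P2 = 1 / 0.2428 = 4.1186
Σp_P4ᵢ² = 0.30² + 0.08² + 0.24² + 0.17² + 0.02² + 0.19² = 0.0900 + 0.0064 + 0.0576 + 0.0289 + 0.0004 + 0.0361 = 0.2194
B_P4 = 1 / 0.2194 = 4.5579
Σp_P1ᵢ² = 0.02² + 0.02² + 0.48² + 0.05² + 0.22² + 0.21² = 0.0004 + 0.0004 + 0.2304 + 0.0025 + 0.0484 + 0.0441 = 0.3262
B_P1 = 1 / 0.3262 = 3.0656
Σp_P3ᵢ² = 0.04² + 0.23² + 0.13² + 0.19² + 0.39² + 0.02² = 0.0016 + 0.0529 + 0.0169 + 0.0361 + 0.1521 + 0.0004 = 0.2600
B_P3 = 1 / 0.2600 = 3.8462
Ranking by B (broadest → narrowest): population P4 (4.56) > population P2 (4.12) > population P3 (3.85) > population P1 (3.07)

population P4 > population P2 > population P3 > population P1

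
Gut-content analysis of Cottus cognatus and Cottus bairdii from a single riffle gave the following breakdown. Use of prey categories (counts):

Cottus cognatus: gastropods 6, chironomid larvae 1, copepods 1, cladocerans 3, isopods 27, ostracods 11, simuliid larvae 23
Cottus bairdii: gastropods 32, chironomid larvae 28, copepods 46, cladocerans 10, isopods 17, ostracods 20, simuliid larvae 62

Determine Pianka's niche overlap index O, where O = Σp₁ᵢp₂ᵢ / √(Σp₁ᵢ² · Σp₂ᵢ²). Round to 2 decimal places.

Proportions for Cottus cognatus (n=72): 6/72=0.0833, 1/72=0.0139, 1/72=0.0139, 3/72=0.0417, 27/72=0.3750, 11/72=0.1528, 23/72=0.3194
Proportions for Cottus bairdii (n=215): 32/215=0.1488, 28/215=0.1302, 46/215=0.2140, 10/215=0.0465, 17/215=0.0791, 20/215=0.0930, 62/215=0.2884
Σ p₁ᵢp₂ᵢ = 0.012395 + 0.001810 + 0.002975 + 0.001939 + 0.029663 + 0.014210 + 0.092115 = 0.155107
Σp_1ᵢ² = 0.0833² + 0.0139² + 0.0139² + 0.0417² + 0.3750² + 0.1528² + 0.3194² = 0.006939 + 0.000193 + 0.000193 + 0.001739 + 0.140625 + 0.023348 + 0.102016 = 0.275053
Σp_2ᵢ² = 0.1488² + 0.1302² + 0.2140² + 0.0465² + 0.0791² + 0.0930² + 0.2884² = 0.022141 + 0.016952 + 0.045796 + 0.002162 + 0.006257 + 0.008649 + 0.083175 = 0.185132
O = 0.155107 / √(0.275053 × 0.185132) = 0.155107 / 0.2256571 = 0.6874

0.69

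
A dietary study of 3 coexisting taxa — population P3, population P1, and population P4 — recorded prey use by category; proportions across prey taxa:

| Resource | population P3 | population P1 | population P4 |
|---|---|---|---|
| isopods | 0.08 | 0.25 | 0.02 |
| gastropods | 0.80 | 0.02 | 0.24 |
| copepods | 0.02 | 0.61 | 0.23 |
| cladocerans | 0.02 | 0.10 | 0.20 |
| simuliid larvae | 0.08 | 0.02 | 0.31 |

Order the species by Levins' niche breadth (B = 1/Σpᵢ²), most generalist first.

Σp_P3ᵢ² = 0.08² + 0.80² + 0.02² + 0.02² + 0.08² = 0.0064 + 0.6400 + 0.0004 + 0.0004 + 0.0064 = 0.6536
B_P3 = 1 / 0.6536 = 1.5300
Σp_P1ᵢ² = 0.25² + 0.02² + 0.61² + 0.10² + 0.02² = 0.0625 + 0.0004 + 0.3721 + 0.0100 + 0.0004 = 0.4454
B_P1 = 1 / 0.4454 = 2.2452
Σp_P4ᵢ² = 0.02² + 0.24² + 0.23² + 0.20² + 0.31² = 0.0004 + 0.0576 + 0.0529 + 0.0400 + 0.0961 = 0.2470
B_P4 = 1 / 0.2470 = 4.0486
Ranking by B (broadest → narrowest): population P4 (4.05) > population P1 (2.25) > population P3 (1.53)

population P4 > population P1 > population P3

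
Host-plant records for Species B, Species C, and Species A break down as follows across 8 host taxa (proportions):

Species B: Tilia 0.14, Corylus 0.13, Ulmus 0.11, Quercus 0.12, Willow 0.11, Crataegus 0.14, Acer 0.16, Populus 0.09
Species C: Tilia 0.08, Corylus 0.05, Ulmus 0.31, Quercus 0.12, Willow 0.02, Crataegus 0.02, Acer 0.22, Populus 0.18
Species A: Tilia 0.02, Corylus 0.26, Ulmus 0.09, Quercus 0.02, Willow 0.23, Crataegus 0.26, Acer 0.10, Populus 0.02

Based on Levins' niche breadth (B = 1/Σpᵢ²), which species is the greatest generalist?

Σp_Bᵢ² = 0.14² + 0.13² + 0.11² + 0.12² + 0.11² + 0.14² + 0.16² + 0.09² = 0.0196 + 0.0169 + 0.0121 + 0.0144 + 0.0121 + 0.0196 + 0.0256 + 0.0081 = 0.1284
B_B = 1 / 0.1284 = 7.7882
Σp_Cᵢ² = 0.08² + 0.05² + 0.31² + 0.12² + 0.02² + 0.02² + 0.22² + 0.18² = 0.0064 + 0.0025 + 0.0961 + 0.0144 + 0.0004 + 0.0004 + 0.0484 + 0.0324 = 0.2010
B_C = 1 / 0.2010 = 4.9751
Σp_Aᵢ² = 0.02² + 0.26² + 0.09² + 0.02² + 0.23² + 0.26² + 0.10² + 0.02² = 0.0004 + 0.0676 + 0.0081 + 0.0004 + 0.0529 + 0.0676 + 0.0100 + 0.0004 = 0.2074
B_A = 1 / 0.2074 = 4.8216
Highest B → broadest niche (most generalist): Species B (B = 7.79).

Species B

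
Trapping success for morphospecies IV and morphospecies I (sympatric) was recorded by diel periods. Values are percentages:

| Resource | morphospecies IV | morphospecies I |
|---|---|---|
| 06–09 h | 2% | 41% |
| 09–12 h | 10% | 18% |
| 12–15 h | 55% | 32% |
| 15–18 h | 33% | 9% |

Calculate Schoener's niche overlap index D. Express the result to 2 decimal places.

0.53

Convert percentages to proportions (divide by 100).
Σ|p₁ᵢ − p₂ᵢ| = 0.39 + 0.08 + 0.23 + 0.24 = 0.94
D = 1 − ½ × 0.94 = 1 − 0.470 = 0.5300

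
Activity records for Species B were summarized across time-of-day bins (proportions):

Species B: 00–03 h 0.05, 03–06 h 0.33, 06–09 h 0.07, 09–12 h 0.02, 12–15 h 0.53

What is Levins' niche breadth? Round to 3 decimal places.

2.515

Σpᵢ² = 0.05² + 0.33² + 0.07² + 0.02² + 0.53² = 0.0025 + 0.1089 + 0.0049 + 0.0004 + 0.2809 = 0.3976
B = 1 / 0.3976 = 2.51509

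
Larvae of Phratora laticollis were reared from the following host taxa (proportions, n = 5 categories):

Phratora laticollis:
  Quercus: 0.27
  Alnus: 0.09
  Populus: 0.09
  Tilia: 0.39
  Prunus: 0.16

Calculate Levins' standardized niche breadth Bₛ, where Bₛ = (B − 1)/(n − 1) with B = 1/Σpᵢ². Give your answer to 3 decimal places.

0.687

Σpᵢ² = 0.27² + 0.09² + 0.09² + 0.39² + 0.16² = 0.0729 + 0.0081 + 0.0081 + 0.1521 + 0.0256 = 0.2668
B = 1 / 0.2668 = 3.74813
Bₛ = (B − 1)/(n − 1) = (3.74813 − 1)/(5 − 1) = 2.74813/4 = 0.68703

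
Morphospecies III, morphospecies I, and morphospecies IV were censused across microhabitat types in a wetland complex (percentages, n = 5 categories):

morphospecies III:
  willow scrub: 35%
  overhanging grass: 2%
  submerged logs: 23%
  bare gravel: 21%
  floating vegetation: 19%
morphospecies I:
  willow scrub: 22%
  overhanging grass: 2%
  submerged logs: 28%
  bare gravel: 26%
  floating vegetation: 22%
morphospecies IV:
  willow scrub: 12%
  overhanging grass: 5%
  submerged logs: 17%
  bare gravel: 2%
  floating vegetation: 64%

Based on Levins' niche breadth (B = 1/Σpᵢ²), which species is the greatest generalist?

morphospecies I

Convert percentages to proportions (divide by 100).
Σp_IIIᵢ² = 0.35² + 0.02² + 0.23² + 0.21² + 0.19² = 0.1225 + 0.0004 + 0.0529 + 0.0441 + 0.0361 = 0.2560
B_III = 1 / 0.2560 = 3.9063
Σp_Iᵢ² = 0.22² + 0.02² + 0.28² + 0.26² + 0.22² = 0.0484 + 0.0004 + 0.0784 + 0.0676 + 0.0484 = 0.2432
B_I = 1 / 0.2432 = 4.1118
Σp_IVᵢ² = 0.12² + 0.05² + 0.17² + 0.02² + 0.64² = 0.0144 + 0.0025 + 0.0289 + 0.0004 + 0.4096 = 0.4558
B_IV = 1 / 0.4558 = 2.1939
Highest B → broadest niche (most generalist): morphospecies I (B = 4.11).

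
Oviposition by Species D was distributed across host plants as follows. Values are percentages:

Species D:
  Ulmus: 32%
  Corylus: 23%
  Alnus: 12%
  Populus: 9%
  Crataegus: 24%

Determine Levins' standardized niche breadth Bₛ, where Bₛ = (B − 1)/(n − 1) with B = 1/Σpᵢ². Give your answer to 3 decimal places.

Convert percentages to proportions (divide by 100).
Σpᵢ² = 0.32² + 0.23² + 0.12² + 0.09² + 0.24² = 0.1024 + 0.0529 + 0.0144 + 0.0081 + 0.0576 = 0.2354
B = 1 / 0.2354 = 4.24809
Bₛ = (B − 1)/(n − 1) = (4.24809 − 1)/(5 − 1) = 3.24809/4 = 0.81202

0.812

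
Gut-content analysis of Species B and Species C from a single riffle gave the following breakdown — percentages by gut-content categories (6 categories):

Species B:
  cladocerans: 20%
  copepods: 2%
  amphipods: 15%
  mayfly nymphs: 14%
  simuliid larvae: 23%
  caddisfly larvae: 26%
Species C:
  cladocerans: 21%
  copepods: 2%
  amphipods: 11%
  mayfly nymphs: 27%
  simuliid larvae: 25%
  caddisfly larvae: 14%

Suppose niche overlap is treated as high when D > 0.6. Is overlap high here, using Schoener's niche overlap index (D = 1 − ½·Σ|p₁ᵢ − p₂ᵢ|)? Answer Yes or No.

Convert percentages to proportions (divide by 100).
Σ|p₁ᵢ − p₂ᵢ| = 0.01 + 0.00 + 0.04 + 0.13 + 0.02 + 0.12 = 0.32
D = 1 − ½ × 0.32 = 1 − 0.160 = 0.8400
D = 0.8400 > 0.6 → Yes.

Yes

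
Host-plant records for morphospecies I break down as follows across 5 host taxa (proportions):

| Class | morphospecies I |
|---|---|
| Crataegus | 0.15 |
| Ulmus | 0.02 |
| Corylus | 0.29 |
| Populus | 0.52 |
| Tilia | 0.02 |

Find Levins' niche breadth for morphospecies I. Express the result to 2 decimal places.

Σpᵢ² = 0.15² + 0.02² + 0.29² + 0.52² + 0.02² = 0.0225 + 0.0004 + 0.0841 + 0.2704 + 0.0004 = 0.3778
B = 1 / 0.3778 = 2.6469

2.65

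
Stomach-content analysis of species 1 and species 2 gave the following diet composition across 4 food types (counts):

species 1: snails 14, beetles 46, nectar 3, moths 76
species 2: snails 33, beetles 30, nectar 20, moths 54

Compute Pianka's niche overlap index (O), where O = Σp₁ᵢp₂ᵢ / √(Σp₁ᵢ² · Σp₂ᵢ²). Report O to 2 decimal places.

0.92

Proportions for species 1 (n=139): 14/139=0.1007, 46/139=0.3309, 3/139=0.0216, 76/139=0.5468
Proportions for species 2 (n=137): 33/137=0.2409, 30/137=0.2190, 20/137=0.1460, 54/137=0.3942
Σ p₁ᵢp₂ᵢ = 0.024259 + 0.072467 + 0.003154 + 0.215549 = 0.315429
Σp_1ᵢ² = 0.1007² + 0.3309² + 0.0216² + 0.5468² = 0.010140 + 0.109495 + 0.000467 + 0.298990 = 0.419092
Σp_2ᵢ² = 0.2409² + 0.2190² + 0.1460² + 0.3942² = 0.058033 + 0.047961 + 0.021316 + 0.155394 = 0.282704
O = 0.315429 / √(0.419092 × 0.282704) = 0.315429 / 0.3442078 = 0.9164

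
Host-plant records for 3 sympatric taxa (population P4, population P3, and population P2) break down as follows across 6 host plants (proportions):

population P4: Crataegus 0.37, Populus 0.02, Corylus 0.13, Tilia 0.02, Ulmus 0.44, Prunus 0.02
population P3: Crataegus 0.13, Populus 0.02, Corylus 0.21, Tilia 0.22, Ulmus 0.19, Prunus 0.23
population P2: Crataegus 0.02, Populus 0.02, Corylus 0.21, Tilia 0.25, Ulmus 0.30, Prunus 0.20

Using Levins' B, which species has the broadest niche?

Σp_P4ᵢ² = 0.37² + 0.02² + 0.13² + 0.02² + 0.44² + 0.02² = 0.1369 + 0.0004 + 0.0169 + 0.0004 + 0.1936 + 0.0004 = 0.3486
B_P4 = 1 / 0.3486 = 2.8686
Σp_P3ᵢ² = 0.13² + 0.02² + 0.21² + 0.22² + 0.19² + 0.23² = 0.0169 + 0.0004 + 0.0441 + 0.0484 + 0.0361 + 0.0529 = 0.1988
B_P3 = 1 / 0.1988 = 5.0302
Σp_P2ᵢ² = 0.02² + 0.02² + 0.21² + 0.25² + 0.30² + 0.20² = 0.0004 + 0.0004 + 0.0441 + 0.0625 + 0.0900 + 0.0400 = 0.2374
B_P2 = 1 / 0.2374 = 4.2123
Highest B → broadest niche (most generalist): population P3 (B = 5.03).

population P3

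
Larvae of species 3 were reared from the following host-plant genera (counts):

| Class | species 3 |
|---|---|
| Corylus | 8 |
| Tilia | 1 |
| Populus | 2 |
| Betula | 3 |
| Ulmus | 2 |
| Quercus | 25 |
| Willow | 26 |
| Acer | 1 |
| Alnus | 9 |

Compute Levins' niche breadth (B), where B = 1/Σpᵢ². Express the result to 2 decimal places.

4.05

Proportions for species 3 (n=77): 8/77=0.1039, 1/77=0.0130, 2/77=0.0260, 3/77=0.0390, 2/77=0.0260, 25/77=0.3247, 26/77=0.3377, 1/77=0.0130, 9/77=0.1169
Σpᵢ² = 0.1039² + 0.0130² + 0.0260² + 0.0390² + 0.0260² + 0.3247² + 0.3377² + 0.0130² + 0.1169² = 0.010795 + 0.000169 + 0.000676 + 0.001521 + 0.000676 + 0.105430 + 0.114041 + 0.000169 + 0.013666 = 0.247143
B = 1 / 0.247143 = 4.0462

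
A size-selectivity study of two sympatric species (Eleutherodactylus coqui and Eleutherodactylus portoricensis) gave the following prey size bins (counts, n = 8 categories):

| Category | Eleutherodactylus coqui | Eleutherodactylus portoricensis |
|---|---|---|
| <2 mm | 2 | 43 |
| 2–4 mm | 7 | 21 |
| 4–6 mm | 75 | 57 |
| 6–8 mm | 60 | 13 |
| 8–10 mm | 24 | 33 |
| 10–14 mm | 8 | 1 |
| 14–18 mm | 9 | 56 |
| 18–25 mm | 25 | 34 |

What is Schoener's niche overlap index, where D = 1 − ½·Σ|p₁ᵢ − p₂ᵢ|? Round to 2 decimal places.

0.59

Proportions for Eleutherodactylus coqui (n=210): 2/210=0.0095, 7/210=0.0333, 75/210=0.3571, 60/210=0.2857, 24/210=0.1143, 8/210=0.0381, 9/210=0.0429, 25/210=0.1190
Proportions for Eleutherodactylus portoricensis (n=258): 43/258=0.1667, 21/258=0.0814, 57/258=0.2209, 13/258=0.0504, 33/258=0.1279, 1/258=0.0039, 56/258=0.2171, 34/258=0.1318
Σ|p₁ᵢ − p₂ᵢ| = 0.1572 + 0.0481 + 0.1362 + 0.2353 + 0.0136 + 0.0342 + 0.1742 + 0.0128 = 0.8116
D = 1 − ½ × 0.8116 = 1 − 0.40580 = 0.59420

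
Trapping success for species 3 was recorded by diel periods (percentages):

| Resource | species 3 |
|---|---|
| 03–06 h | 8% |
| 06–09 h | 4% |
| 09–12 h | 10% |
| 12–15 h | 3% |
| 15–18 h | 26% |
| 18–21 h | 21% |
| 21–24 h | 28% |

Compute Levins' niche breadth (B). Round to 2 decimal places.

Convert percentages to proportions (divide by 100).
Σpᵢ² = 0.08² + 0.04² + 0.10² + 0.03² + 0.26² + 0.21² + 0.28² = 0.0064 + 0.0016 + 0.0100 + 0.0009 + 0.0676 + 0.0441 + 0.0784 = 0.2090
B = 1 / 0.2090 = 4.7847

4.78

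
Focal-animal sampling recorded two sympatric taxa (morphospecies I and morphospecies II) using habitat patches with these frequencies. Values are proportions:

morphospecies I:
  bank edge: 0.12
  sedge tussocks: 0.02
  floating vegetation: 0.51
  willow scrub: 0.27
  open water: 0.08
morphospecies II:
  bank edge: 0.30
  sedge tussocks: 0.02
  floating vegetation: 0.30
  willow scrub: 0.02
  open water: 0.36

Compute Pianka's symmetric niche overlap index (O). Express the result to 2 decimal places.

Σ p₁ᵢp₂ᵢ = 0.0360 + 0.0004 + 0.1530 + 0.0054 + 0.0288 = 0.2236
Σp_1ᵢ² = 0.12² + 0.02² + 0.51² + 0.27² + 0.08² = 0.0144 + 0.0004 + 0.2601 + 0.0729 + 0.0064 = 0.3542
Σp_2ᵢ² = 0.30² + 0.02² + 0.30² + 0.02² + 0.36² = 0.0900 + 0.0004 + 0.0900 + 0.0004 + 0.1296 = 0.3104
O = 0.2236 / √(0.3542 × 0.3104) = 0.2236 / 0.33158 = 0.6743

0.67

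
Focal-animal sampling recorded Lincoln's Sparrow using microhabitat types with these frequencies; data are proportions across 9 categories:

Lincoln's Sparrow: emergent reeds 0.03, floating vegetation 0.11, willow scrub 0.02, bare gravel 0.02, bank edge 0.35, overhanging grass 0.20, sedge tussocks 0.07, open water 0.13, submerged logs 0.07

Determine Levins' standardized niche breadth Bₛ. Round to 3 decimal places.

0.491

Σpᵢ² = 0.03² + 0.11² + 0.02² + 0.02² + 0.35² + 0.20² + 0.07² + 0.13² + 0.07² = 0.0009 + 0.0121 + 0.0004 + 0.0004 + 0.1225 + 0.0400 + 0.0049 + 0.0169 + 0.0049 = 0.2030
B = 1 / 0.2030 = 4.92611
Bₛ = (B − 1)/(n − 1) = (4.92611 − 1)/(9 − 1) = 3.92611/8 = 0.49076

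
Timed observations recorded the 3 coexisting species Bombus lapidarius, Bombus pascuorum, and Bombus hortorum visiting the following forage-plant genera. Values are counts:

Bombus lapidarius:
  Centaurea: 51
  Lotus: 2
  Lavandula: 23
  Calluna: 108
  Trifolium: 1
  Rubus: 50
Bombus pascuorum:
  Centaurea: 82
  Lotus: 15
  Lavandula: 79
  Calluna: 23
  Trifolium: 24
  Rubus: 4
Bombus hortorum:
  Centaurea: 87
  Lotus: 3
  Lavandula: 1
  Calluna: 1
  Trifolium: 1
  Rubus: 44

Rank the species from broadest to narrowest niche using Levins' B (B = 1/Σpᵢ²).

Proportions for Bombus lapidarius (n=235): 51/235=0.2170, 2/235=0.0085, 23/235=0.0979, 108/235=0.4596, 1/235=0.0043, 50/235=0.2128
Proportions for Bombus pascuorum (n=227): 82/227=0.3612, 15/227=0.0661, 79/227=0.3480, 23/227=0.1013, 24/227=0.1057, 4/227=0.0176
Proportions for Bombus hortorum (n=137): 87/137=0.6350, 3/137=0.0219, 1/137=0.0073, 1/137=0.0073, 1/137=0.0073, 44/137=0.3212
Σp_lapiᵢ² = 0.2170² + 0.0085² + 0.0979² + 0.4596² + 0.0043² + 0.2128² = 0.047089 + 0.000072 + 0.009584 + 0.211232 + 0.000018 + 0.045284 = 0.313279
B_lapi = 1 / 0.313279 = 3.1920
Σp_pascᵢ² = 0.3612² + 0.0661² + 0.3480² + 0.1013² + 0.1057² + 0.0176² = 0.130465 + 0.004369 + 0.121104 + 0.010262 + 0.011172 + 0.000310 = 0.277682
B_pasc = 1 / 0.277682 = 3.6012
Σp_hortᵢ² = 0.6350² + 0.0219² + 0.0073² + 0.0073² + 0.0073² + 0.3212² = 0.403225 + 0.000480 + 0.000053 + 0.000053 + 0.000053 + 0.103169 = 0.507033
B_hort = 1 / 0.507033 = 1.9723
Ranking by B (broadest → narrowest): Bombus pascuorum (3.60) > Bombus lapidarius (3.19) > Bombus hortorum (1.97)

Bombus pascuorum > Bombus lapidarius > Bombus hortorum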